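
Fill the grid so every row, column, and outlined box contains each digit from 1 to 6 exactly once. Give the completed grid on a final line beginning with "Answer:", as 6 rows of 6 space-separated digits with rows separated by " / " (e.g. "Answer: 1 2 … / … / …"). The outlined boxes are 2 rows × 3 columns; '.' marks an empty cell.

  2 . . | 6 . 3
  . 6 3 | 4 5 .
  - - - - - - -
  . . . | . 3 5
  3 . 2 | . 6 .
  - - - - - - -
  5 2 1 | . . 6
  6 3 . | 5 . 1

Step 1. [r3c1∈{1,4}] in col 1, 4 fits only at r3c1 ⇒ r3c1=4.
Step 2. [r1c2∈{1,4,5}] in col 2, 4 fits only at r1c2, so r1c2=4.
Step 3. [r4c4∈{1}] r4c4 is down to just 1, so r4c4=1.
Step 4. [r6c3∈{4}] r6c3 is down to just 4. So r6c3=4.
Step 5. [r5c5∈{4}] r5c5 has the single candidate 4 ⇒ r5c5=4.
Step 6. [r6c5∈{2}] r6c5's peers cover all but 2. So r6c5=2.
Step 7. [r2c1∈{1}] r2c1's peers cover all but 1. So r2c1=1.
Step 8. [r3c3∈{6}] r3c3's peers cover all but 6. So r3c3=6.
Step 9. [r3c4∈{2}] nothing but 2 survives at r3c4 ⇒ r3c4=2.
Step 10. [r5c4∈{3}] only 3 remains possible at r5c4, so r5c4=3.
Step 11. [r3c2∈{1}] r3c2 has the single candidate 1. So r3c2=1.
Step 12. [r4c2∈{5}] only 5 remains possible at r4c2, so r4c2=5.
Step 13. [r1c5∈{1}] r1c5's peers cover all but 1 ⇒ r1c5=1.
Step 14. [r2c6∈{2}] r2c6's peers cover all but 2 ⇒ r2c6=2.
Step 15. [r1c3∈{5}] r1c3 has the single candidate 5, so r1c3=5.
Step 16. [r4c6∈{4}] r4c6 is down to just 4 ⇒ r4c6=4.

Answer: 2 4 5 6 1 3 / 1 6 3 4 5 2 / 4 1 6 2 3 5 / 3 5 2 1 6 4 / 5 2 1 3 4 6 / 6 3 4 5 2 1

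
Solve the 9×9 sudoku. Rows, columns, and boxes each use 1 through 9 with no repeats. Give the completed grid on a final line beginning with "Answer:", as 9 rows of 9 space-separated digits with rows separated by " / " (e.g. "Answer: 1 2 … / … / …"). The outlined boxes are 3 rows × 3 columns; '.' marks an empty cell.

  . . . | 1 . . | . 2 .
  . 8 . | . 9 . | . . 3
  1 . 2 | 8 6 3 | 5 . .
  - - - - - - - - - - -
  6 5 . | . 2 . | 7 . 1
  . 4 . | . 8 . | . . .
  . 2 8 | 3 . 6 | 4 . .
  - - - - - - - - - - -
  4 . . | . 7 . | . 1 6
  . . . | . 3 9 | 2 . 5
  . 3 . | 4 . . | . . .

Step 1. [r6c9∈{9}] r6c9 has the single candidate 9, so r6c9=9.
Step 2. [r9c3∈{1,5,6,7,9}] 6 has one home in row 9: r9c3, so r9c3=6.
Step 3. [r6c1∈{7}] r6c1's peers cover all but 7, so r6c1=7.
Step 4. [r2c1∈{5}] r2c1 has the single candidate 5 ⇒ r2c1=5.
Step 5. [r1c5∈{4,5}] in col 5, 4 fits only at r1c5 ⇒ r1c5=4.
Step 6. [r7c2∈{9}] nothing but 9 survives at r7c2, so r7c2=9.
Step 7. [r3c2∈{7}] r3c2 has the single candidate 7, so r3c2=7.
Step 8. [r1c6∈{5,7}] 5 has one home in row 1: r1c6 ⇒ r1c6=5.
Step 9. [r5c3∈{1,3,9}] 1 has one home in box 4: r5c3 ⇒ r5c3=1.
Step 10. [r8c8∈{4,7,8}] r8c8 is the only open cell in row 8 admitting 4. So r8c8=4.
Step 11. [r9c5∈{1,5}] in row 9, 5 fits only at r9c5. So r9c5=5.
Step 12. [r5c4∈{5,7,9}] 5 has one home in col 4: r5c4 ⇒ r5c4=5.
Step 13. [r1c9∈{7,8}] 7 has one home in row 1: r1c9, so r1c9=7.
Step 14. [r9c9∈{8}] only 8 remains possible at r9c9 ⇒ r9c9=8.
Step 15. [r2c8∈{6}] r2c8's peers cover all but 6. So r2c8=6.
Step 16. [r5c1∈{3,9}] in row 5, 9 fits only at r5c1 ⇒ r5c1=9.
Step 17. [r7c4∈{2}] only 2 remains possible at r7c4, so r7c4=2.
Step 18. [r5c8∈{3}] r5c8 is down to just 3. So r5c8=3.
Step 19. [r3c8∈{9}] r3c8's peers cover all but 9, so r3c8=9.
Step 20. [r5c6∈{7}] r5c6's peers cover all but 7. So r5c6=7.
Step 21. [r4c3∈{3}] r4c3 is down to just 3 ⇒ r4c3=3.
Step 22. [r2c4∈{7}] r2c4 has the single candidate 7, so r2c4=7.
Step 23. [r4c4∈{9}] r4c4 is down to just 9 ⇒ r4c4=9.
Step 24. [r4c6∈{4}] only 4 remains possible at r4c6 ⇒ r4c6=4.
Step 25. [r7c7∈{3}] r7c7 is down to just 3. So r7c7=3.
Step 26. [r8c2∈{1}] nothing but 1 survives at r8c2, so r8c2=1.
Step 27. [r7c3∈{5}] r7c3 has the single candidate 5. So r7c3=5.
Step 28. [r6c8∈{5}] r6c8's peers cover all but 5. So r6c8=5.
Step 29. [r2c3∈{4}] only 4 remains possible at r2c3, so r2c3=4.
Step 30. [r3c9∈{4}] nothing but 4 survives at r3c9 ⇒ r3c9=4.
Step 31. [r9c1∈{2}] nothing but 2 survives at r9c1. So r9c1=2.
Step 32. [r9c8∈{7}] nothing but 7 survives at r9c8. So r9c8=7.
Step 33. [r1c1∈{3}] only 3 remains possible at r1c1. So r1c1=3.
Step 34. [r2c7∈{1}] r2c7 has the single candidate 1, so r2c7=1.
Step 35. [r9c7∈{9}] r9c7 is down to just 9 ⇒ r9c7=9.
Step 36. [r6c5∈{1}] only 1 remains possible at r6c5. So r6c5=1.
Step 37. [r8c1∈{8}] only 8 remains possible at r8c1 ⇒ r8c1=8.
Step 38. [r8c4∈{6}] r8c4 has the single candidate 6, so r8c4=6.
Step 39. [r5c7∈{6}] r5c7 is down to just 6 ⇒ r5c7=6.
Step 40. [r1c3∈{9}] only 9 remains possible at r1c3, so r1c3=9.
Step 41. [r9c6∈{1}] r9c6 is down to just 1 ⇒ r9c6=1.
Step 42. [r1c2∈{6}] r1c2 has the single candidate 6. So r1c2=6.
Step 43. [r1c7∈{8}] r1c7's peers cover all but 8, so r1c7=8.
Step 44. [r2c6∈{2}] only 2 remains possible at r2c6 ⇒ r2c6=2.
Step 45. [r7c6∈{8}] r7c6 is down to just 8, so r7c6=8.
Step 46. [r4c8∈{8}] r4c8 has the single candidate 8 ⇒ r4c8=8.
Step 47. [r5c9∈{2}] r5c9 is down to just 2. So r5c9=2.
Step 48. [r8c3∈{7}] r8c3's peers cover all but 7. So r8c3=7.

Answer: 3 6 9 1 4 5 8 2 7 / 5 8 4 7 9 2 1 6 3 / 1 7 2 8 6 3 5 9 4 / 6 5 3 9 2 4 7 8 1 / 9 4 1 5 8 7 6 3 2 / 7 2 8 3 1 6 4 5 9 / 4 9 5 2 7 8 3 1 6 / 8 1 7 6 3 9 2 4 5 / 2 3 6 4 5 1 9 7 8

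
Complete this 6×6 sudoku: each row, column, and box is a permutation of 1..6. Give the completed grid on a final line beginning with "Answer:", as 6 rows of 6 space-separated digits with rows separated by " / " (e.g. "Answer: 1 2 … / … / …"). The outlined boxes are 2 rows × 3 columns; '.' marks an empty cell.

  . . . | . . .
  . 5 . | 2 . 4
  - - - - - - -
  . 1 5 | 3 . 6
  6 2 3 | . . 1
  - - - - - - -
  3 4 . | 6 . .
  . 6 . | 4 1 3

Step 1. [r1c3∈{1,2,4,6}] across col 3, 4 lands solely at r1c3 ⇒ r1c3=4.
Step 2. [r1c5∈{3,5,6}] 6 has one home in row 1: r1c5 ⇒ r1c5=6.
Step 3. [r5c6∈{2,5}] across col 6, 2 lands solely at r5c6. So r5c6=2.
Step 4. [r1c4∈{1,5}] across col 4, 1 lands solely at r1c4. So r1c4=1.
Step 5. [r4c5∈{4,5}] across row 4, 4 lands solely at r4c5. So r4c5=4.
Step 6. [r6c3∈{2}] only 2 remains possible at r6c3 ⇒ r6c3=2.
Step 7. [r2c3∈{1,6}] across row 2, 6 lands solely at r2c3. So r2c3=6.
Step 8. [r3c1∈{4}] r3c1's peers cover all but 4, so r3c1=4.
Step 9. [r1c6∈{5}] nothing but 5 survives at r1c6. So r1c6=5.
Step 10. [r6c1∈{5}] only 5 remains possible at r6c1. So r6c1=5.
Step 11. [r2c5∈{3}] r2c5 has the single candidate 3, so r2c5=3.
Step 12. [r5c3∈{1}] only 1 remains possible at r5c3 ⇒ r5c3=1.
Step 13. [r3c5∈{2}] r3c5 has the single candidate 2 ⇒ r3c5=2.
Step 14. [r2c1∈{1}] nothing but 1 survives at r2c1, so r2c1=1.
Step 15. [r1c2∈{3}] r1c2 has the single candidate 3. So r1c2=3.
Step 16. [r5c5∈{5}] r5c5 is down to just 5, so r5c5=5.
Step 17. [r1c1∈{2}] r1c1 has the single candidate 2. So r1c1=2.
Step 18. [r4c4∈{5}] r4c4 is down to just 5. So r4c4=5.

Answer: 2 3 4 1 6 5 / 1 5 6 2 3 4 / 4 1 5 3 2 6 / 6 2 3 5 4 1 / 3 4 1 6 5 2 / 5 6 2 4 1 3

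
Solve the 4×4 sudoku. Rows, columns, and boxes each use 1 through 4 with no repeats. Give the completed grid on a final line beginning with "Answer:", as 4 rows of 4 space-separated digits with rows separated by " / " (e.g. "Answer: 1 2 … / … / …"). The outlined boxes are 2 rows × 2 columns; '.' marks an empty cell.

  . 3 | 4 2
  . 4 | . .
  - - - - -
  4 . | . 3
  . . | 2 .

Step 1. [r3c3∈{1}] r3c3 is down to just 1, so r3c3=1.
Step 2. [r1c1∈{1}] only 1 remains possible at r1c1. So r1c1=1.
Step 3. [r2c3∈{3}] r2c3 is down to just 3. So r2c3=3.
Step 4. [r2c1∈{2}] r2c1's peers cover all but 2. So r2c1=2.
Step 5. [r4c4∈{4}] r4c4's peers cover all but 4. So r4c4=4.
Step 6. [r4c2∈{1}] r4c2 is down to just 1 ⇒ r4c2=1.
Step 7. [r2c4∈{1}] nothing but 1 survives at r2c4 ⇒ r2c4=1.
Step 8. [r3c2∈{2}] only 2 remains possible at r3c2. So r3c2=2.
Step 9. [r4c1∈{3}] r4c1's peers cover all but 3 ⇒ r4c1=3.

Answer: 1 3 4 2 / 2 4 3 1 / 4 2 1 3 / 3 1 2 4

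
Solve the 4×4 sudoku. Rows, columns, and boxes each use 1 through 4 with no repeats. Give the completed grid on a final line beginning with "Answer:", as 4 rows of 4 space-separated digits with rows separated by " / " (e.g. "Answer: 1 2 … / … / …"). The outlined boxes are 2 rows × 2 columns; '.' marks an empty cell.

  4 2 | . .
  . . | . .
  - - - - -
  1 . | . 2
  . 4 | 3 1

Step 1. [r2c4∈{3,4}] in col 4, 4 fits only at r2c4. So r2c4=4.
Step 2. [r2c2∈{1,3}] across col 2, 1 lands solely at r2c2, so r2c2=1.
Step 3. [r4c1∈{2}] r4c1's peers cover all but 2 ⇒ r4c1=2.
Step 4. [r2c1∈{3}] r2c1's peers cover all but 3, so r2c1=3.
Step 5. [r3c2∈{3}] r3c2 is down to just 3, so r3c2=3.
Step 6. [r3c3∈{4}] r3c3 has the single candidate 4, so r3c3=4.
Step 7. [r1c4∈{3}] only 3 remains possible at r1c4, so r1c4=3.
Step 8. [r2c3∈{2}] r2c3 has the single candidate 2, so r2c3=2.
Step 9. [r1c3∈{1}] only 1 remains possible at r1c3 ⇒ r1c3=1.

Answer: 4 2 1 3 / 3 1 2 4 / 1 3 4 2 / 2 4 3 1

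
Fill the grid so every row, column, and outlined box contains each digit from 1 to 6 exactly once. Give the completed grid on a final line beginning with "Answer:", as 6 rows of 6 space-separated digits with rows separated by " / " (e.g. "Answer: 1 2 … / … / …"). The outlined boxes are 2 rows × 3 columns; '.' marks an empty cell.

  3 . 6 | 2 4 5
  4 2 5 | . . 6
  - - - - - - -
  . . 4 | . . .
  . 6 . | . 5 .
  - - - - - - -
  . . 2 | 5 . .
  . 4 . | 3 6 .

Step 1. [r5c5∈{1}] r5c5 has the single candidate 1. So r5c5=1.
Step 2. [r3c5∈{2,3}] across col 5, 2 lands solely at r3c5, so r3c5=2.
Step 3. [r4c3∈{1,3}] in col 3, 3 fits only at r4c3. So r4c3=3.
Step 4. [r2c4∈{1}] r2c4's peers cover all but 1 ⇒ r2c4=1.
Step 5. [r6c1∈{1,5}] row 6 places 5 nowhere but r6c1. So r6c1=5.
Step 6. [r3c1∈{1}] r3c1 is down to just 1. So r3c1=1.
Step 7. [r4c6∈{1,4}] in row 4, 1 fits only at r4c6. So r4c6=1.
Step 8. [r1c2∈{1}] nothing but 1 survives at r1c2. So r1c2=1.
Step 9. [r2c5∈{3}] r2c5 has the single candidate 3 ⇒ r2c5=3.
Step 10. [r3c2∈{5}] nothing but 5 survives at r3c2. So r3c2=5.
Step 11. [r3c6∈{3}] only 3 remains possible at r3c6, so r3c6=3.
Step 12. [r6c3∈{1}] nothing but 1 survives at r6c3, so r6c3=1.
Step 13. [r6c6∈{2}] r6c6's peers cover all but 2, so r6c6=2.
Step 14. [r4c4∈{4}] only 4 remains possible at r4c4 ⇒ r4c4=4.
Step 15. [r5c1∈{6}] nothing but 6 survives at r5c1. So r5c1=6.
Step 16. [r3c4∈{6}] nothing but 6 survives at r3c4. So r3c4=6.
Step 17. [r5c6∈{4}] r5c6 has the single candidate 4, so r5c6=4.
Step 18. [r4c1∈{2}] r4c1's peers cover all but 2 ⇒ r4c1=2.
Step 19. [r5c2∈{3}] only 3 remains possible at r5c2 ⇒ r5c2=3.

Answer: 3 1 6 2 4 5 / 4 2 5 1 3 6 / 1 5 4 6 2 3 / 2 6 3 4 5 1 / 6 3 2 5 1 4 / 5 4 1 3 6 2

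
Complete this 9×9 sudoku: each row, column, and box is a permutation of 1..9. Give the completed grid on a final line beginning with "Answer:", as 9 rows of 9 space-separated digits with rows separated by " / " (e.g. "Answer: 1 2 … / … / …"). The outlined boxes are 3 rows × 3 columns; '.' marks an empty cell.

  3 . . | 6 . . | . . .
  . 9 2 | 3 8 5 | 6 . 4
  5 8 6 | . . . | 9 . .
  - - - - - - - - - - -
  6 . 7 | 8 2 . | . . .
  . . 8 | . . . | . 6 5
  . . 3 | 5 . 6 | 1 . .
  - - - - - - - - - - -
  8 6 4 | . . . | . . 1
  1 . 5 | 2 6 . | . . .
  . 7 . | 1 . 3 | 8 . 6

Step 1. [r1c2∈{1,4}] across box 1, 4 lands solely at r1c2 ⇒ r1c2=4.
Step 2. [r5c5∈{1,3,4,7,9}] 3 has one home in col 5: r5c5 ⇒ r5c5=3.
Step 3. [r6c2∈{2}] nothing but 2 survives at r6c2, so r6c2=2.
Step 4. [r5c7∈{2,4,7}] across row 5, 2 lands solely at r5c7. So r5c7=2.
Step 5. [r7c8∈{2,3,5,7,9}] r7c8 is the only open cell in row 7 admitting 2 ⇒ r7c8=2.
Step 6. [r7c7∈{3,5,7}] across row 7, 3 lands solely at r7c7, so r7c7=3.
Step 7. [r9c8∈{4,5,9}] in box 9, 5 fits only at r9c8 ⇒ r9c8=5.
Step 8. [r4c7∈{4}] r4c7 has the single candidate 4, so r4c7=4.
Step 9. [r9c5∈{4,9}] r9c5 is the only open cell in row 9 admitting 4. So r9c5=4.
Step 10. [r8c7∈{7}] r8c7 is down to just 7, so r8c7=7.
Step 11. [r8c9∈{9}] r8c9 has the single candidate 9. So r8c9=9.
Step 12. [r2c8∈{1,7}] in row 2, 1 fits only at r2c8 ⇒ r2c8=1.
Step 13. [r6c1∈{4,9}] row 6 places 4 nowhere but r6c1 ⇒ r6c1=4.
Step 14. [r5c1∈{9}] r5c1's peers cover all but 9 ⇒ r5c1=9.
Step 15. [r7c4∈{7,9}] col 4 places 9 nowhere but r7c4 ⇒ r7c4=9.
Step 16. [r7c6∈{7}] only 7 remains possible at r7c6 ⇒ r7c6=7.
Step 17. [r5c4∈{4,7}] r5c4 is the only open cell in row 5 admitting 7, so r5c4=7.
Step 18. [r6c5∈{9}] only 9 remains possible at r6c5. So r6c5=9.
Step 19. [r4c6∈{1}] r4c6 is down to just 1. So r4c6=1.
Step 20. [r3c5∈{1,7}] 1 has one home in row 3: r3c5, so r3c5=1.
Step 21. [r1c5∈{7}] nothing but 7 survives at r1c5. So r1c5=7.
Step 22. [r4c9∈{3}] r4c9's peers cover all but 3, so r4c9=3.
Step 23. [r1c8∈{8}] r1c8's peers cover all but 8 ⇒ r1c8=8.
Step 24. [r1c9∈{2}] r1c9 has the single candidate 2 ⇒ r1c9=2.
Step 25. [r3c9∈{7}] r3c9's peers cover all but 7 ⇒ r3c9=7.
Step 26. [r5c6∈{4}] r5c6's peers cover all but 4. So r5c6=4.
Step 27. [r2c1∈{7}] r2c1 has the single candidate 7 ⇒ r2c1=7.
Step 28. [r1c6∈{9}] r1c6's peers cover all but 9 ⇒ r1c6=9.
Step 29. [r3c6∈{2}] r3c6's peers cover all but 2 ⇒ r3c6=2.
Step 30. [r3c8∈{3}] r3c8 is down to just 3 ⇒ r3c8=3.
Step 31. [r8c6∈{8}] r8c6 is down to just 8. So r8c6=8.
Step 32. [r7c5∈{5}] only 5 remains possible at r7c5. So r7c5=5.
Step 33. [r5c2∈{1}] r5c2 has the single candidate 1. So r5c2=1.
Step 34. [r4c2∈{5}] r4c2 is down to just 5 ⇒ r4c2=5.
Step 35. [r6c8∈{7}] nothing but 7 survives at r6c8, so r6c8=7.
Step 36. [r8c2∈{3}] r8c2's peers cover all but 3, so r8c2=3.
Step 37. [r6c9∈{8}] nothing but 8 survives at r6c9. So r6c9=8.
Step 38. [r9c3∈{9}] r9c3 has the single candidate 9, so r9c3=9.
Step 39. [r9c1∈{2}] only 2 remains possible at r9c1 ⇒ r9c1=2.
Step 40. [r4c8∈{9}] r4c8 has the single candidate 9 ⇒ r4c8=9.
Step 41. [r8c8∈{4}] r8c8's peers cover all but 4 ⇒ r8c8=4.
Step 42. [r1c3∈{1}] r1c3's peers cover all but 1. So r1c3=1.
Step 43. [r1c7∈{5}] r1c7 has the single candidate 5 ⇒ r1c7=5.
Step 44. [r3c4∈{4}] r3c4 has the single candidate 4, so r3c4=4.

Answer: 3 4 1 6 7 9 5 8 2 / 7 9 2 3 8 5 6 1 4 / 5 8 6 4 1 2 9 3 7 / 6 5 7 8 2 1 4 9 3 / 9 1 8 7 3 4 2 6 5 / 4 2 3 5 9 6 1 7 8 / 8 6 4 9 5 7 3 2 1 / 1 3 5 2 6 8 7 4 9 / 2 7 9 1 4 3 8 5 6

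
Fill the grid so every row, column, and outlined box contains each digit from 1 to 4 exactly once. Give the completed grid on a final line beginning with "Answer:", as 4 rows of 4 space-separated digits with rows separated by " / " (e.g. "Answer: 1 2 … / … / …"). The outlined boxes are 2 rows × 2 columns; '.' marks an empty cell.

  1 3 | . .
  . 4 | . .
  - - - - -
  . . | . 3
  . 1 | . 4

Step 1. [r2c1∈{2}] r2c1 is down to just 2. So r2c1=2.
Step 2. [r3c3∈{1,2}] r3c3 is the only open cell in row 3 admitting 1. So r3c3=1.
Step 3. [r4c3∈{2}] r4c3 has the single candidate 2. So r4c3=2.
Step 4. [r2c4∈{1}] nothing but 1 survives at r2c4. So r2c4=1.
Step 5. [r1c3∈{4}] r1c3's peers cover all but 4. So r1c3=4.
Step 6. [r4c1∈{3}] r4c1 has the single candidate 3 ⇒ r4c1=3.
Step 7. [r1c4∈{2}] r1c4's peers cover all but 2, so r1c4=2.
Step 8. [r3c1∈{4}] r3c1 has the single candidate 4, so r3c1=4.
Step 9. [r2c3∈{3}] r2c3 has the single candidate 3, so r2c3=3.
Step 10. [r3c2∈{2}] r3c2's peers cover all but 2 ⇒ r3c2=2.

Answer: 1 3 4 2 / 2 4 3 1 / 4 2 1 3 / 3 1 2 4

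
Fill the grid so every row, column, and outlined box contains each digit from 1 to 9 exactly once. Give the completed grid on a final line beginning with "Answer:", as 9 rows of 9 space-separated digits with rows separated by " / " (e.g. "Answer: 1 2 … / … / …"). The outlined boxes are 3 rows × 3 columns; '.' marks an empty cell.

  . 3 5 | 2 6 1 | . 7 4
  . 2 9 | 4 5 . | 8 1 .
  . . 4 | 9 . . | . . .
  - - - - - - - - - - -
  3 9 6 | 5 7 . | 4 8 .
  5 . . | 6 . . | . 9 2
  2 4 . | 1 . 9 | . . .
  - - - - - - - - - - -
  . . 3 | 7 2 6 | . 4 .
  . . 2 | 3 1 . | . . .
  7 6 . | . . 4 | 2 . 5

Step 1. [r3c2∈{1,7,8}] in box 1, 7 fits only at r3c2. So r3c2=7.
Step 2. [r8c8∈{6}] nothing but 6 survives at r8c8. So r8c8=6.
Step 3. [r9c3∈{1,8}] r9c3 is the only open cell in row 9 admitting 1 ⇒ r9c3=1.
Step 4. [r1c1∈{8}] r1c1 is down to just 8 ⇒ r1c1=8.
Step 5. [r7c1∈{9}] r7c1 has the single candidate 9. So r7c1=9.
Step 6. [r8c9∈{7,8,9}] across col 9, 9 lands solely at r8c9. So r8c9=9.
Step 7. [r6c9∈{3,6,7}] in col 9, 7 fits only at r6c9 ⇒ r6c9=7.
Step 8. [r6c7∈{3,5,6}] across row 6, 6 lands solely at r6c7 ⇒ r6c7=6.
Step 9. [r6c3∈{8}] r6c3 has the single candidate 8. So r6c3=8.
Step 10. [r6c5∈{3}] only 3 remains possible at r6c5. So r6c5=3.
Step 11. [r5c6∈{8}] only 8 remains possible at r5c6. So r5c6=8.
Step 12. [r3c6∈{3}] r3c6 is down to just 3 ⇒ r3c6=3.
Step 13. [r7c9∈{1,8}] col 9 places 8 nowhere but r7c9 ⇒ r7c9=8.
Step 14. [r2c1∈{6}] r2c1's peers cover all but 6. So r2c1=6.
Step 15. [r8c2∈{5,8}] across row 8, 8 lands solely at r8c2, so r8c2=8.
Step 16. [r9c4∈{8}] nothing but 8 survives at r9c4. So r9c4=8.
Step 17. [r3c8∈{2,5}] 2 has one home in row 3: r3c8 ⇒ r3c8=2.
Step 18. [r5c7∈{1,3}] across row 5, 3 lands solely at r5c7. So r5c7=3.
Step 19. [r3c7∈{5}] r3c7's peers cover all but 5. So r3c7=5.
Step 20. [r3c9∈{6}] r3c9's peers cover all but 6. So r3c9=6.
Step 21. [r7c2∈{5}] r7c2's peers cover all but 5. So r7c2=5.
Step 22. [r5c2∈{1}] r5c2's peers cover all but 1. So r5c2=1.
Step 23. [r2c9∈{3}] r2c9 is down to just 3 ⇒ r2c9=3.
Step 24. [r1c7∈{9}] r1c7's peers cover all but 9 ⇒ r1c7=9.
Step 25. [r7c7∈{1}] r7c7 is down to just 1. So r7c7=1.
Step 26. [r2c6∈{7}] nothing but 7 survives at r2c6, so r2c6=7.
Step 27. [r8c7∈{7}] r8c7 has the single candidate 7. So r8c7=7.
Step 28. [r6c8∈{5}] r6c8's peers cover all but 5 ⇒ r6c8=5.
Step 29. [r9c5∈{9}] r9c5 is down to just 9 ⇒ r9c5=9.
Step 30. [r3c1∈{1}] nothing but 1 survives at r3c1. So r3c1=1.
Step 31. [r5c3∈{7}] r5c3's peers cover all but 7, so r5c3=7.
Step 32. [r4c9∈{1}] r4c9 is down to just 1 ⇒ r4c9=1.
Step 33. [r4c6∈{2}] only 2 remains possible at r4c6, so r4c6=2.
Step 34. [r3c5∈{8}] r3c5 has the single candidate 8. So r3c5=8.
Step 35. [r5c5∈{4}] r5c5 has the single candidate 4 ⇒ r5c5=4.
Step 36. [r9c8∈{3}] r9c8 has the single candidate 3, so r9c8=3.
Step 37. [r8c1∈{4}] r8c1 has the single candidate 4. So r8c1=4.
Step 38. [r8c6∈{5}] r8c6 is down to just 5 ⇒ r8c6=5.

Answer: 8 3 5 2 6 1 9 7 4 / 6 2 9 4 5 7 8 1 3 / 1 7 4 9 8 3 5 2 6 / 3 9 6 5 7 2 4 8 1 / 5 1 7 6 4 8 3 9 2 / 2 4 8 1 3 9 6 5 7 / 9 5 3 7 2 6 1 4 8 / 4 8 2 3 1 5 7 6 9 / 7 6 1 8 9 4 2 3 5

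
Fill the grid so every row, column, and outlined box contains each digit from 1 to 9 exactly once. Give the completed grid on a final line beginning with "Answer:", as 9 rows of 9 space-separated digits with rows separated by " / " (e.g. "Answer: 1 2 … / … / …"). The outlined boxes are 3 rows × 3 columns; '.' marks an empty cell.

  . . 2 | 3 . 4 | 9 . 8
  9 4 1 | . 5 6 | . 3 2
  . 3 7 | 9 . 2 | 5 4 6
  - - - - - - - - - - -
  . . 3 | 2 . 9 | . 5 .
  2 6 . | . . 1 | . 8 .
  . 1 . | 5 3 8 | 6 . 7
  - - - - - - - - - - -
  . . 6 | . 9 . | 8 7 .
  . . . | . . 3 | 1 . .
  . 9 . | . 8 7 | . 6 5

Step 1. [r9c3∈{4}] only 4 remains possible at r9c3. So r9c3=4.
Step 2. [r4c7∈{4}] r4c7 is down to just 4. So r4c7=4.
Step 3. [r1c5∈{1,7}] row 1 places 7 nowhere but r1c5 ⇒ r1c5=7.
Step 4. [r8c5∈{2,4,6}] col 5 places 2 nowhere but r8c5, so r8c5=2.
Step 5. [r8c3∈{5,8}] across col 3, 8 lands solely at r8c3, so r8c3=8.
Step 6. [r1c2∈{5}] r1c2's peers cover all but 5, so r1c2=5.
Step 7. [r9c4∈{1}] nothing but 1 survives at r9c4, so r9c4=1.
Step 8. [r7c4∈{4}] r7c4 is down to just 4. So r7c4=4.
Step 9. [r7c9∈{3}] nothing but 3 survives at r7c9 ⇒ r7c9=3.
Step 10. [r5c9∈{9}] r5c9's peers cover all but 9, so r5c9=9.
Step 11. [r8c1∈{5,7}] across row 8, 5 lands solely at r8c1 ⇒ r8c1=5.
Step 12. [r4c2∈{7,8}] r4c2 is the only open cell in col 2 admitting 8. So r4c2=8.
Step 13. [r5c5∈{4}] r5c5's peers cover all but 4 ⇒ r5c5=4.
Step 14. [r3c1∈{8}] r3c1's peers cover all but 8 ⇒ r3c1=8.
Step 15. [r6c1∈{4}] only 4 remains possible at r6c1. So r6c1=4.
Step 16. [r6c3∈{9}] r6c3 has the single candidate 9 ⇒ r6c3=9.
Step 17. [r9c1∈{3}] r9c1's peers cover all but 3 ⇒ r9c1=3.
Step 18. [r5c4∈{7}] nothing but 7 survives at r5c4, so r5c4=7.
Step 19. [r5c7∈{3}] nothing but 3 survives at r5c7 ⇒ r5c7=3.
Step 20. [r6c8∈{2}] r6c8's peers cover all but 2 ⇒ r6c8=2.
Step 21. [r8c2∈{7}] r8c2 is down to just 7. So r8c2=7.
Step 22. [r1c8∈{1}] only 1 remains possible at r1c8, so r1c8=1.
Step 23. [r3c5∈{1}] r3c5 has the single candidate 1. So r3c5=1.
Step 24. [r7c1∈{1}] r7c1's peers cover all but 1, so r7c1=1.
Step 25. [r4c5∈{6}] r4c5 has the single candidate 6, so r4c5=6.
Step 26. [r7c2∈{2}] r7c2 is down to just 2. So r7c2=2.
Step 27. [r4c9∈{1}] r4c9's peers cover all but 1. So r4c9=1.
Step 28. [r8c8∈{9}] r8c8 is down to just 9, so r8c8=9.
Step 29. [r5c3∈{5}] only 5 remains possible at r5c3. So r5c3=5.
Step 30. [r4c1∈{7}] nothing but 7 survives at r4c1 ⇒ r4c1=7.
Step 31. [r9c7∈{2}] nothing but 2 survives at r9c7, so r9c7=2.
Step 32. [r1c1∈{6}] r1c1 is down to just 6, so r1c1=6.
Step 33. [r2c7∈{7}] r2c7 has the single candidate 7 ⇒ r2c7=7.
Step 34. [r2c4∈{8}] r2c4 is down to just 8, so r2c4=8.
Step 35. [r8c4∈{6}] r8c4 has the single candidate 6, so r8c4=6.
Step 36. [r8c9∈{4}] r8c9's peers cover all but 4. So r8c9=4.
Step 37. [r7c6∈{5}] only 5 remains possible at r7c6, so r7c6=5.

Answer: 6 5 2 3 7 4 9 1 8 / 9 4 1 8 5 6 7 3 2 / 8 3 7 9 1 2 5 4 6 / 7 8 3 2 6 9 4 5 1 / 2 6 5 7 4 1 3 8 9 / 4 1 9 5 3 8 6 2 7 / 1 2 6 4 9 5 8 7 3 / 5 7 8 6 2 3 1 9 4 / 3 9 4 1 8 7 2 6 5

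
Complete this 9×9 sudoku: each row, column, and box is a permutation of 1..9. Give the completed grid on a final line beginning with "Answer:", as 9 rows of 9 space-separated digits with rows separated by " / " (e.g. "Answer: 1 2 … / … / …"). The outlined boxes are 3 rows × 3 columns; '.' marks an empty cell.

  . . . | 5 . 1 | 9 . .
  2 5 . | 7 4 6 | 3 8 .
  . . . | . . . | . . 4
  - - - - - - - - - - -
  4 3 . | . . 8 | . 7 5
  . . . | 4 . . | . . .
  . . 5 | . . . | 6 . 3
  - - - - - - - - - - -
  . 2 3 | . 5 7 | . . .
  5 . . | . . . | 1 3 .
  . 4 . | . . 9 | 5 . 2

Step 1. [r9c8∈{6}] r9c8's peers cover all but 6 ⇒ r9c8=6.
Step 2. [r6c6∈{2}] r6c6's peers cover all but 2, so r6c6=2.
Step 3. [r2c3∈{1,9}] across row 2, 9 lands solely at r2c3, so r2c3=9.
Step 4. [r8c9∈{7,8,9}] across box 9, 7 lands solely at r8c9. So r8c9=7.
Step 5. [r8c2∈{6,8,9}] r8c2 is the only open cell in row 8 admitting 9, so r8c2=9.
Step 6. [r3c6∈{3}] only 3 remains possible at r3c6 ⇒ r3c6=3.
Step 7. [r5c5∈{1,3,6,7,9}] across row 5, 3 lands solely at r5c5 ⇒ r5c5=3.
Step 8. [r4c7∈{2}] nothing but 2 survives at r4c7. So r4c7=2.
Step 9. [r5c7∈{8}] r5c7's peers cover all but 8, so r5c7=8.
Step 10. [r6c5∈{1,7,9}] in col 5, 7 fits only at r6c5, so r6c5=7.
Step 11. [r5c3∈{1,2,6,7}] in row 5, 2 fits only at r5c3. So r5c3=2.
Step 12. [r6c8∈{1,4,9}] row 6 places 4 nowhere but r6c8, so r6c8=4.
Step 13. [r1c9∈{6}] nothing but 6 survives at r1c9. So r1c9=6.
Step 14. [r7c9∈{8,9}] across col 9, 8 lands solely at r7c9 ⇒ r7c9=8.
Step 15. [r5c9∈{1,9}] col 9 places 9 nowhere but r5c9, so r5c9=9.
Step 16. [r5c8∈{1}] only 1 remains possible at r5c8 ⇒ r5c8=1.
Step 17. [r6c1∈{1,8,9}] across col 1, 9 lands solely at r6c1, so r6c1=9.
Step 18. [r6c4∈{1}] r6c4's peers cover all but 1. So r6c4=1.
Step 19. [r3c2∈{1,6,7,8}] across col 2, 1 lands solely at r3c2. So r3c2=1.
Step 20. [r7c4∈{6}] r7c4 is down to just 6 ⇒ r7c4=6.
Step 21. [r8c3∈{6,8}] r8c3 is the only open cell in row 8 admitting 6 ⇒ r8c3=6.
Step 22. [r9c5∈{1,8}] 1 has one home in col 5: r9c5, so r9c5=1.
Step 23. [r3c1∈{6,7,8}] in row 3, 6 fits only at r3c1 ⇒ r3c1=6.
Step 24. [r5c1∈{7}] r5c1's peers cover all but 7, so r5c1=7.
Step 25. [r1c2∈{7,8}] col 2 places 7 nowhere but r1c2. So r1c2=7.
Step 26. [r3c3∈{8}] only 8 remains possible at r3c3, so r3c3=8.
Step 27. [r1c8∈{2}] r1c8 is down to just 2. So r1c8=2.
Step 28. [r4c4∈{9}] r4c4 is down to just 9 ⇒ r4c4=9.
Step 29. [r3c4∈{2}] r3c4 has the single candidate 2, so r3c4=2.
Step 30. [r8c4∈{8}] r8c4's peers cover all but 8 ⇒ r8c4=8.
Step 31. [r8c6∈{4}] nothing but 4 survives at r8c6, so r8c6=4.
Step 32. [r9c1∈{8}] r9c1 has the single candidate 8 ⇒ r9c1=8.
Step 33. [r9c3∈{7}] r9c3's peers cover all but 7. So r9c3=7.
Step 34. [r7c7∈{4}] r7c7 is down to just 4 ⇒ r7c7=4.
Step 35. [r4c5∈{6}] r4c5 has the single candidate 6 ⇒ r4c5=6.
Step 36. [r9c4∈{3}] r9c4's peers cover all but 3 ⇒ r9c4=3.
Step 37. [r3c7∈{7}] only 7 remains possible at r3c7, so r3c7=7.
Step 38. [r1c3∈{4}] nothing but 4 survives at r1c3 ⇒ r1c3=4.
Step 39. [r1c5∈{8}] only 8 remains possible at r1c5. So r1c5=8.
Step 40. [r3c8∈{5}] only 5 remains possible at r3c8. So r3c8=5.
Step 41. [r5c2∈{6}] only 6 remains possible at r5c2. So r5c2=6.
Step 42. [r1c1∈{3}] r1c1 is down to just 3 ⇒ r1c1=3.
Step 43. [r8c5∈{2}] r8c5's peers cover all but 2, so r8c5=2.
Step 44. [r3c5∈{9}] r3c5's peers cover all but 9. So r3c5=9.
Step 45. [r2c9∈{1}] r2c9's peers cover all but 1, so r2c9=1.
Step 46. [r7c8∈{9}] r7c8 has the single candidate 9 ⇒ r7c8=9.
Step 47. [r5c6∈{5}] r5c6 has the single candidate 5. So r5c6=5.
Step 48. [r7c1∈{1}] only 1 remains possible at r7c1, so r7c1=1.
Step 49. [r4c3∈{1}] r4c3's peers cover all but 1, so r4c3=1.
Step 50. [r6c2∈{8}] nothing but 8 survives at r6c2 ⇒ r6c2=8.

Answer: 3 7 4 5 8 1 9 2 6 / 2 5 9 7 4 6 3 8 1 / 6 1 8 2 9 3 7 5 4 / 4 3 1 9 6 8 2 7 5 / 7 6 2 4 3 5 8 1 9 / 9 8 5 1 7 2 6 4 3 / 1 2 3 6 5 7 4 9 8 / 5 9 6 8 2 4 1 3 7 / 8 4 7 3 1 9 5 6 2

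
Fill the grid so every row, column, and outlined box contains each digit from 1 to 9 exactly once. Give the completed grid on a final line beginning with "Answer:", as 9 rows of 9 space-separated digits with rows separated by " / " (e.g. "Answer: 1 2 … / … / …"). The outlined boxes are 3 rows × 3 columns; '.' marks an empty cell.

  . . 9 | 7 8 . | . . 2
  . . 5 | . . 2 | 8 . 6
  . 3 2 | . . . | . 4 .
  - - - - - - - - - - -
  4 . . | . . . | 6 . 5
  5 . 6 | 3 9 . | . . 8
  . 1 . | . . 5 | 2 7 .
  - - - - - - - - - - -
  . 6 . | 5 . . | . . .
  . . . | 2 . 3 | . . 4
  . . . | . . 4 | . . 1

Step 1. [r3c1∈{1,6,7,8}] across row 3, 8 lands solely at r3c1 ⇒ r3c1=8.
Step 2. [r5c8∈{1}] r5c8 is down to just 1, so r5c8=1.
Step 3. [r7c3∈{1,3,4,7,8}] in row 7, 4 fits only at r7c3 ⇒ r7c3=4.
Step 4. [r8c3∈{1,7,8}] across col 3, 1 lands solely at r8c3 ⇒ r8c3=1.
Step 5. [r5c6∈{7}] only 7 remains possible at r5c6, so r5c6=7.
Step 6. [r3c5∈{1,5,6}] col 5 places 5 nowhere but r3c5, so r3c5=5.
Step 7. [r2c5∈{1,3,4}] in col 5, 3 fits only at r2c5 ⇒ r2c5=3.
Step 8. [r2c8∈{9}] nothing but 9 survives at r2c8 ⇒ r2c8=9.
Step 9. [r4c2∈{2,7,8,9}] 9 has one home in row 4: r4c2. So r4c2=9.
Step 10. [r4c8∈{3}] nothing but 3 survives at r4c8 ⇒ r4c8=3.
Step 11. [r7c9∈{3,7,9}] 3 has one home in col 9: r7c9. So r7c9=3.
Step 12. [r2c4∈{1,4}] in box 2, 4 fits only at r2c4 ⇒ r2c4=4.
Step 13. [r1c8∈{5}] r1c8 is down to just 5 ⇒ r1c8=5.
Step 14. [r2c2∈{7}] r2c2 has the single candidate 7, so r2c2=7.
Step 15. [r1c1∈{1,6}] across col 1, 6 lands solely at r1c1 ⇒ r1c1=6.
Step 16. [r1c6∈{1}] r1c6 has the single candidate 1 ⇒ r1c6=1.
Step 17. [r4c6∈{8}] r4c6's peers cover all but 8 ⇒ r4c6=8.
Step 18. [r9c4∈{6,8,9}] across col 4, 8 lands solely at r9c4. So r9c4=8.
Step 19. [r7c6∈{9}] r7c6's peers cover all but 9. So r7c6=9.
Step 20. [r7c7∈{7}] r7c7's peers cover all but 7, so r7c7=7.
Step 21. [r7c1∈{2}] r7c1 has the single candidate 2, so r7c1=2.
Step 22. [r6c1∈{3}] only 3 remains possible at r6c1 ⇒ r6c1=3.
Step 23. [r6c4∈{6}] r6c4's peers cover all but 6. So r6c4=6.
Step 24. [r9c2∈{5}] r9c2 is down to just 5, so r9c2=5.
Step 25. [r9c7∈{9}] r9c7 has the single candidate 9. So r9c7=9.
Step 26. [r9c1∈{7}] r9c1 has the single candidate 7, so r9c1=7.
Step 27. [r9c5∈{6}] nothing but 6 survives at r9c5, so r9c5=6.
Step 28. [r8c2∈{8}] nothing but 8 survives at r8c2 ⇒ r8c2=8.
Step 29. [r7c5∈{1}] only 1 remains possible at r7c5, so r7c5=1.
Step 30. [r8c8∈{6}] r8c8's peers cover all but 6 ⇒ r8c8=6.
Step 31. [r4c4∈{1}] nothing but 1 survives at r4c4. So r4c4=1.
Step 32. [r5c7∈{4}] nothing but 4 survives at r5c7, so r5c7=4.
Step 33. [r3c9∈{7}] nothing but 7 survives at r3c9 ⇒ r3c9=7.
Step 34. [r3c6∈{6}] r3c6's peers cover all but 6 ⇒ r3c6=6.
Step 35. [r6c5∈{4}] nothing but 4 survives at r6c5. So r6c5=4.
Step 36. [r6c3∈{8}] nothing but 8 survives at r6c3. So r6c3=8.
Step 37. [r8c7∈{5}] r8c7 has the single candidate 5, so r8c7=5.
Step 38. [r5c2∈{2}] only 2 remains possible at r5c2. So r5c2=2.
Step 39. [r1c7∈{3}] r1c7 has the single candidate 3. So r1c7=3.
Step 40. [r3c4∈{9}] only 9 remains possible at r3c4. So r3c4=9.
Step 41. [r2c1∈{1}] r2c1's peers cover all but 1. So r2c1=1.
Step 42. [r1c2∈{4}] r1c2 is down to just 4 ⇒ r1c2=4.
Step 43. [r8c5∈{7}] nothing but 7 survives at r8c5. So r8c5=7.
Step 44. [r9c3∈{3}] only 3 remains possible at r9c3. So r9c3=3.
Step 45. [r4c5∈{2}] r4c5's peers cover all but 2. So r4c5=2.
Step 46. [r6c9∈{9}] r6c9 has the single candidate 9 ⇒ r6c9=9.
Step 47. [r3c7∈{1}] r3c7 is down to just 1, so r3c7=1.
Step 48. [r9c8∈{2}] r9c8 is down to just 2 ⇒ r9c8=2.
Step 49. [r8c1∈{9}] r8c1 is down to just 9 ⇒ r8c1=9.
Step 50. [r7c8∈{8}] nothing but 8 survives at r7c8. So r7c8=8.
Step 51. [r4c3∈{7}] r4c3's peers cover all but 7. So r4c3=7.

Answer: 6 4 9 7 8 1 3 5 2 / 1 7 5 4 3 2 8 9 6 / 8 3 2 9 5 6 1 4 7 / 4 9 7 1 2 8 6 3 5 / 5 2 6 3 9 7 4 1 8 / 3 1 8 6 4 5 2 7 9 / 2 6 4 5 1 9 7 8 3 / 9 8 1 2 7 3 5 6 4 / 7 5 3 8 6 4 9 2 1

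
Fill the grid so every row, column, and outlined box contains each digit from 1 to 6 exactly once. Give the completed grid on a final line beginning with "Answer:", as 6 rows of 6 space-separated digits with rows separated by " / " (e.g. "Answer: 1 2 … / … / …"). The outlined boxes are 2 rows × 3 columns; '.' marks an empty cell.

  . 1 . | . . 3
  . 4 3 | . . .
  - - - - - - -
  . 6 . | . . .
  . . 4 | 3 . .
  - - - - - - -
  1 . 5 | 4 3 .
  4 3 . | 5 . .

Step 1. [r4c2∈{2,5}] col 2 places 5 nowhere but r4c2 ⇒ r4c2=5.
Step 2. [r4c1∈{2}] r4c1 has the single candidate 2, so r4c1=2.
Step 3. [r5c6∈{2,6}] in row 5, 6 fits only at r5c6 ⇒ r5c6=6.
Step 4. [r4c6∈{1}] r4c6's peers cover all but 1, so r4c6=1.
Step 5. [r6c6∈{2}] r6c6 has the single candidate 2. So r6c6=2.
Step 6. [r2c6∈{5}] nothing but 5 survives at r2c6 ⇒ r2c6=5.
Step 7. [r2c1∈{6}] r2c1's peers cover all but 6. So r2c1=6.
Step 8. [r3c4∈{2}] r3c4 is down to just 2. So r3c4=2.
Step 9. [r1c5∈{2,4,6}] row 1 places 4 nowhere but r1c5, so r1c5=4.
Step 10. [r2c4∈{1}] r2c4's peers cover all but 1, so r2c4=1.
Step 11. [r4c5∈{6}] nothing but 6 survives at r4c5 ⇒ r4c5=6.
Step 12. [r1c3∈{2}] only 2 remains possible at r1c3, so r1c3=2.
Step 13. [r1c1∈{5}] only 5 remains possible at r1c1 ⇒ r1c1=5.
Step 14. [r1c4∈{6}] only 6 remains possible at r1c4, so r1c4=6.
Step 15. [r3c6∈{4}] r3c6 has the single candidate 4. So r3c6=4.
Step 16. [r6c5∈{1}] nothing but 1 survives at r6c5, so r6c5=1.
Step 17. [r3c1∈{3}] r3c1 is down to just 3. So r3c1=3.
Step 18. [r5c2∈{2}] nothing but 2 survives at r5c2 ⇒ r5c2=2.
Step 19. [r3c3∈{1}] r3c3's peers cover all but 1 ⇒ r3c3=1.
Step 20. [r6c3∈{6}] r6c3 has the single candidate 6 ⇒ r6c3=6.
Step 21. [r3c5∈{5}] r3c5's peers cover all but 5. So r3c5=5.
Step 22. [r2c5∈{2}] r2c5's peers cover all but 2 ⇒ r2c5=2.

Answer: 5 1 2 6 4 3 / 6 4 3 1 2 5 / 3 6 1 2 5 4 / 2 5 4 3 6 1 / 1 2 5 4 3 6 / 4 3 6 5 1 2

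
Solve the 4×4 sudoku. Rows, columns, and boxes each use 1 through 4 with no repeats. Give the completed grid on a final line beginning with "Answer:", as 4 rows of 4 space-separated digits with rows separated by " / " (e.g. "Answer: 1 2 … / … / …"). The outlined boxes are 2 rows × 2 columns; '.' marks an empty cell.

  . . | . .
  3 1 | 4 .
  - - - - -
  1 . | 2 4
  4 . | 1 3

Step 1. [r1c1∈{2}] r1c1 has the single candidate 2, so r1c1=2.
Step 2. [r1c4∈{1}] only 1 remains possible at r1c4 ⇒ r1c4=1.
Step 3. [r4c2∈{2}] r4c2 has the single candidate 2 ⇒ r4c2=2.
Step 4. [r2c4∈{2}] only 2 remains possible at r2c4. So r2c4=2.
Step 5. [r1c3∈{3}] r1c3 has the single candidate 3. So r1c3=3.
Step 6. [r3c2∈{3}] r3c2 is down to just 3, so r3c2=3.
Step 7. [r1c2∈{4}] nothing but 4 survives at r1c2, so r1c2=4.

Answer: 2 4 3 1 / 3 1 4 2 / 1 3 2 4 / 4 2 1 3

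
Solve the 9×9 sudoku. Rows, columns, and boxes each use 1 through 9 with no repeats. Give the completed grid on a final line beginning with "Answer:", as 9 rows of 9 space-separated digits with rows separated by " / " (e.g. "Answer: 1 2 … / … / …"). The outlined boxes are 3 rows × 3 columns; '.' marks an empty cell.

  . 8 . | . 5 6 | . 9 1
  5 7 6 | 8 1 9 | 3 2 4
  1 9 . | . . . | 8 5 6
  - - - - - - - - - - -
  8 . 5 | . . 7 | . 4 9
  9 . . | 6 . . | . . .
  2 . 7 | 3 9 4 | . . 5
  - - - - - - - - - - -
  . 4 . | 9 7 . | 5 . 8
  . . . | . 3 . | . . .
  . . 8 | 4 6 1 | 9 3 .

Step 1. [r7c6∈{2}] r7c6's peers cover all but 2, so r7c6=2.
Step 2. [r5c3∈{1,3,4}] in row 5, 4 fits only at r5c3. So r5c3=4.
Step 3. [r8c7∈{1,2,4,6,7}] across row 8, 4 lands solely at r8c7 ⇒ r8c7=4.
Step 4. [r4c5∈{2}] r4c5's peers cover all but 2. So r4c5=2.
Step 5. [r6c8∈{1,6,8}] r6c8 is the only open cell in row 6 admitting 8. So r6c8=8.
Step 6. [r5c9∈{2,3,7}] 3 has one home in col 9: r5c9, so r5c9=3.
Step 7. [r5c2∈{1}] only 1 remains possible at r5c2. So r5c2=1.
Step 8. [r6c2∈{6}] r6c2's peers cover all but 6, so r6c2=6.
Step 9. [r9c2∈{2,5}] across row 9, 5 lands solely at r9c2, so r9c2=5.
Step 10. [r8c2∈{2}] r8c2 has the single candidate 2, so r8c2=2.
Step 11. [r8c9∈{7}] r8c9's peers cover all but 7. So r8c9=7.
Step 12. [r8c6∈{5,8}] 8 has one home in row 8: r8c6, so r8c6=8.
Step 13. [r8c1∈{6}] r8c1's peers cover all but 6, so r8c1=6.
Step 14. [r1c7∈{7}] r1c7's peers cover all but 7, so r1c7=7.
Step 15. [r7c1∈{3}] r7c1's peers cover all but 3 ⇒ r7c1=3.
Step 16. [r7c3∈{1}] r7c3 has the single candidate 1 ⇒ r7c3=1.
Step 17. [r1c3∈{2,3}] in row 1, 3 fits only at r1c3 ⇒ r1c3=3.
Step 18. [r3c3∈{2}] r3c3 is down to just 2, so r3c3=2.
Step 19. [r4c4∈{1}] r4c4 has the single candidate 1. So r4c4=1.
Step 20. [r1c4∈{2}] r1c4 is down to just 2 ⇒ r1c4=2.
Step 21. [r8c3∈{9}] nothing but 9 survives at r8c3, so r8c3=9.
Step 22. [r5c6∈{5}] r5c6 has the single candidate 5 ⇒ r5c6=5.
Step 23. [r9c9∈{2}] r9c9 has the single candidate 2, so r9c9=2.
Step 24. [r3c4∈{7}] r3c4's peers cover all but 7. So r3c4=7.
Step 25. [r5c7∈{2}] r5c7 is down to just 2 ⇒ r5c7=2.
Step 26. [r8c8∈{1}] nothing but 1 survives at r8c8. So r8c8=1.
Step 27. [r4c7∈{6}] r4c7 has the single candidate 6. So r4c7=6.
Step 28. [r6c7∈{1}] r6c7 has the single candidate 1. So r6c7=1.
Step 29. [r8c4∈{5}] r8c4's peers cover all but 5, so r8c4=5.
Step 30. [r3c6∈{3}] r3c6's peers cover all but 3 ⇒ r3c6=3.
Step 31. [r4c2∈{3}] r4c2's peers cover all but 3, so r4c2=3.
Step 32. [r9c1∈{7}] nothing but 7 survives at r9c1. So r9c1=7.
Step 33. [r1c1∈{4}] r1c1 has the single candidate 4 ⇒ r1c1=4.
Step 34. [r5c8∈{7}] r5c8 is down to just 7 ⇒ r5c8=7.
Step 35. [r3c5∈{4}] r3c5 has the single candidate 4, so r3c5=4.
Step 36. [r7c8∈{6}] r7c8 is down to just 6 ⇒ r7c8=6.
Step 37. [r5c5∈{8}] r5c5's peers cover all but 8. So r5c5=8.

Answer: 4 8 3 2 5 6 7 9 1 / 5 7 6 8 1 9 3 2 4 / 1 9 2 7 4 3 8 5 6 / 8 3 5 1 2 7 6 4 9 / 9 1 4 6 8 5 2 7 3 / 2 6 7 3 9 4 1 8 5 / 3 4 1 9 7 2 5 6 8 / 6 2 9 5 3 8 4 1 7 / 7 5 8 4 6 1 9 3 2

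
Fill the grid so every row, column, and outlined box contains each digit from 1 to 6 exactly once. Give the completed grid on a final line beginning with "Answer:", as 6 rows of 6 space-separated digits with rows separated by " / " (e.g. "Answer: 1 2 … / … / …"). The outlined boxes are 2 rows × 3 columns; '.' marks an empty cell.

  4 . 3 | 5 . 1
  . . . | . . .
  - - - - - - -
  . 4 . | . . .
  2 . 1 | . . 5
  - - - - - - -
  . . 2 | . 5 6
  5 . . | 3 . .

Step 1. [r5c4∈{1,4}] 4 has one home in row 5: r5c4. So r5c4=4.
Step 2. [r4c4∈{6}] r4c4's peers cover all but 6, so r4c4=6.
Step 3. [r2c4∈{2}] r2c4 is down to just 2, so r2c4=2.
Step 4. [r6c5∈{1,2}] r6c5 is the only open cell in box 6 admitting 1, so r6c5=1.
Step 5. [r4c2∈{3}] r4c2's peers cover all but 3 ⇒ r4c2=3.
Step 6. [r2c2∈{1,5,6}] in col 2, 5 fits only at r2c2. So r2c2=5.
Step 7. [r2c3∈{6}] r2c3 is down to just 6 ⇒ r2c3=6.
Step 8. [r2c6∈{3,4}] in col 6, 4 fits only at r2c6, so r2c6=4.
Step 9. [r3c6∈{2,3}] in col 6, 3 fits only at r3c6, so r3c6=3.
Step 10. [r5c1∈{1,3}] r5c1 is the only open cell in row 5 admitting 3. So r5c1=3.
Step 11. [r3c5∈{2}] r3c5 has the single candidate 2. So r3c5=2.
Step 12. [r1c5∈{6}] nothing but 6 survives at r1c5. So r1c5=6.
Step 13. [r4c5∈{4}] r4c5 is down to just 4. So r4c5=4.
Step 14. [r3c1∈{6}] r3c1's peers cover all but 6, so r3c1=6.
Step 15. [r1c2∈{2}] r1c2's peers cover all but 2 ⇒ r1c2=2.
Step 16. [r5c2∈{1}] only 1 remains possible at r5c2, so r5c2=1.
Step 17. [r6c3∈{4}] r6c3 has the single candidate 4 ⇒ r6c3=4.
Step 18. [r2c5∈{3}] only 3 remains possible at r2c5. So r2c5=3.
Step 19. [r3c4∈{1}] nothing but 1 survives at r3c4, so r3c4=1.
Step 20. [r6c2∈{6}] r6c2 has the single candidate 6. So r6c2=6.
Step 21. [r3c3∈{5}] r3c3 has the single candidate 5 ⇒ r3c3=5.
Step 22. [r6c6∈{2}] r6c6's peers cover all but 2. So r6c6=2.
Step 23. [r2c1∈{1}] r2c1's peers cover all but 1 ⇒ r2c1=1.

Answer: 4 2 3 5 6 1 / 1 5 6 2 3 4 / 6 4 5 1 2 3 / 2 3 1 6 4 5 / 3 1 2 4 5 6 / 5 6 4 3 1 2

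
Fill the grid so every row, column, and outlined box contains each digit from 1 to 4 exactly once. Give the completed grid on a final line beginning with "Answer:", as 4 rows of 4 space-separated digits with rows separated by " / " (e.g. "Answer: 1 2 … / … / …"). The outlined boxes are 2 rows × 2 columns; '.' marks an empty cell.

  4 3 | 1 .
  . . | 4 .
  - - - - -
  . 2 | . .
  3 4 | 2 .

Step 1. [r3c1∈{1}] r3c1 is down to just 1. So r3c1=1.
Step 2. [r2c4∈{2,3}] row 2 places 3 nowhere but r2c4 ⇒ r2c4=3.
Step 3. [r2c2∈{1}] nothing but 1 survives at r2c2 ⇒ r2c2=1.
Step 4. [r3c3∈{3}] nothing but 3 survives at r3c3 ⇒ r3c3=3.
Step 5. [r1c4∈{2}] r1c4 has the single candidate 2. So r1c4=2.
Step 6. [r4c4∈{1}] only 1 remains possible at r4c4, so r4c4=1.
Step 7. [r2c1∈{2}] r2c1's peers cover all but 2, so r2c1=2.
Step 8. [r3c4∈{4}] r3c4's peers cover all but 4, so r3c4=4.

Answer: 4 3 1 2 / 2 1 4 3 / 1 2 3 4 / 3 4 2 1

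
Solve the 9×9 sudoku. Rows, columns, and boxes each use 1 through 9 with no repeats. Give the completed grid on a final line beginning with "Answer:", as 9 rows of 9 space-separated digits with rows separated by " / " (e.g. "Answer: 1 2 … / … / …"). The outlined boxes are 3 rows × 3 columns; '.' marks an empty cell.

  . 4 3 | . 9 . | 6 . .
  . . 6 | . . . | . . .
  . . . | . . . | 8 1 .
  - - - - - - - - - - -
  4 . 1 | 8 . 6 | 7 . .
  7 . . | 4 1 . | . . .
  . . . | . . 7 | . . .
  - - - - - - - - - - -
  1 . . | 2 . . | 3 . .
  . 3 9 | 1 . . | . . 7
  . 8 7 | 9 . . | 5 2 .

Step 1. [r6c1∈{2,3,5,6,8,9}] col 1 places 3 nowhere but r6c1. So r6c1=3.
Step 2. [r6c4∈{5}] r6c4's peers cover all but 5 ⇒ r6c4=5.
Step 3. [r8c7∈{4}] nothing but 4 survives at r8c7. So r8c7=4.
Step 4. [r6c5∈{2}] r6c5 is down to just 2 ⇒ r6c5=2.
Step 5. [r4c5∈{3}] r4c5's peers cover all but 3. So r4c5=3.
Step 6. [r7c5∈{4,5,6,7,8}] 7 has one home in row 7: r7c5. So r7c5=7.
Step 7. [r2c2∈{1,2,5,7,9}] r2c2 is the only open cell in col 2 admitting 1. So r2c2=1.
Step 8. [r8c1∈{2,5,6}] row 8 places 2 nowhere but r8c1 ⇒ r8c1=2.
Step 9. [r5c6∈{9}] r5c6 has the single candidate 9. So r5c6=9.
Step 10. [r5c7∈{2}] r5c7 has the single candidate 2. So r5c7=2.
Step 11. [r2c7∈{9}] r2c7's peers cover all but 9. So r2c7=9.
Step 12. [r3c2∈{2,5,7,9}] col 2 places 7 nowhere but r3c2, so r3c2=7.
Step 13. [r1c6∈{1,2,5,8}] in row 1, 1 fits only at r1c6, so r1c6=1.
Step 14. [r9c6∈{3,4}] across row 9, 3 lands solely at r9c6. So r9c6=3.
Step 15. [r9c5∈{4,6}] in row 9, 4 fits only at r9c5. So r9c5=4.
Step 16. [r8c5∈{5,6,8}] in box 8, 6 fits only at r8c5 ⇒ r8c5=6.
Step 17. [r3c5∈{5}] only 5 remains possible at r3c5, so r3c5=5.
Step 18. [r8c8∈{8}] r8c8's peers cover all but 8. So r8c8=8.
Step 19. [r1c9∈{2,5}] 2 has one home in row 1: r1c9, so r1c9=2.
Step 20. [r2c6∈{2,4,8}] 2 has one home in row 2: r2c6. So r2c6=2.
Step 21. [r6c3∈{8}] r6c3 has the single candidate 8. So r6c3=8.
Step 22. [r5c3∈{5}] r5c3's peers cover all but 5. So r5c3=5.
Step 23. [r5c2∈{6}] nothing but 6 survives at r5c2. So r5c2=6.
Step 24. [r6c2∈{9}] nothing but 9 survives at r6c2, so r6c2=9.
Step 25. [r9c9∈{1,6}] across row 9, 1 lands solely at r9c9. So r9c9=1.
Step 26. [r1c4∈{7}] r1c4 has the single candidate 7. So r1c4=7.
Step 27. [r1c8∈{5}] only 5 remains possible at r1c8 ⇒ r1c8=5.
Step 28. [r2c4∈{3}] nothing but 3 survives at r2c4 ⇒ r2c4=3.
Step 29. [r2c9∈{4}] r2c9 has the single candidate 4. So r2c9=4.
Step 30. [r4c8∈{9}] r4c8 is down to just 9 ⇒ r4c8=9.
Step 31. [r7c8∈{6}] r7c8 is down to just 6. So r7c8=6.
Step 32. [r7c2∈{5}] r7c2's peers cover all but 5. So r7c2=5.
Step 33. [r5c8∈{3}] r5c8 has the single candidate 3, so r5c8=3.
Step 34. [r2c1∈{5,8}] r2c1 is the only open cell in row 2 admitting 5. So r2c1=5.
Step 35. [r5c9∈{8}] r5c9 is down to just 8. So r5c9=8.
Step 36. [r4c9∈{5}] only 5 remains possible at r4c9 ⇒ r4c9=5.
Step 37. [r9c1∈{6}] r9c1's peers cover all but 6, so r9c1=6.
Step 38. [r2c8∈{7}] r2c8's peers cover all but 7. So r2c8=7.
Step 39. [r7c9∈{9}] only 9 remains possible at r7c9, so r7c9=9.
Step 40. [r3c1∈{9}] r3c1's peers cover all but 9, so r3c1=9.
Step 41. [r3c3∈{2}] nothing but 2 survives at r3c3. So r3c3=2.
Step 42. [r2c5∈{8}] r2c5's peers cover all but 8, so r2c5=8.
Step 43. [r1c1∈{8}] r1c1 has the single candidate 8 ⇒ r1c1=8.
Step 44. [r3c6∈{4}] r3c6 has the single candidate 4 ⇒ r3c6=4.
Step 45. [r6c9∈{6}] r6c9's peers cover all but 6, so r6c9=6.
Step 46. [r3c9∈{3}] only 3 remains possible at r3c9. So r3c9=3.
Step 47. [r4c2∈{2}] nothing but 2 survives at r4c2. So r4c2=2.
Step 48. [r6c8∈{4}] r6c8 has the single candidate 4 ⇒ r6c8=4.
Step 49. [r7c6∈{8}] r7c6 is down to just 8 ⇒ r7c6=8.
Step 50. [r3c4∈{6}] r3c4 has the single candidate 6, so r3c4=6.
Step 51. [r8c6∈{5}] r8c6's peers cover all but 5. So r8c6=5.
Step 52. [r7c3∈{4}] nothing but 4 survives at r7c3. So r7c3=4.
Step 53. [r6c7∈{1}] only 1 remains possible at r6c7, so r6c7=1.

Answer: 8 4 3 7 9 1 6 5 2 / 5 1 6 3 8 2 9 7 4 / 9 7 2 6 5 4 8 1 3 / 4 2 1 8 3 6 7 9 5 / 7 6 5 4 1 9 2 3 8 / 3 9 8 5 2 7 1 4 6 / 1 5 4 2 7 8 3 6 9 / 2 3 9 1 6 5 4 8 7 / 6 8 7 9 4 3 5 2 1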